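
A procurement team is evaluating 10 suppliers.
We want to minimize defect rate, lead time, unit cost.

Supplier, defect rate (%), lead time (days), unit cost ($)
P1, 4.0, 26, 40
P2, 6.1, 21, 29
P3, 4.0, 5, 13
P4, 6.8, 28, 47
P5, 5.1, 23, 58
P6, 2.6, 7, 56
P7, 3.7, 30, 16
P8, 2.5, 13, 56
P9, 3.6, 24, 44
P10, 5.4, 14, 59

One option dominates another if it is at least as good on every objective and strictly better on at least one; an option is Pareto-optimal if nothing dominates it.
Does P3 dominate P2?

P3 vs P2: defect rate 4.0≤6.1, lead time 5≤21, unit cost 13≤29 — P3 is at least as good on every objective with at least one strict improvement.

Yes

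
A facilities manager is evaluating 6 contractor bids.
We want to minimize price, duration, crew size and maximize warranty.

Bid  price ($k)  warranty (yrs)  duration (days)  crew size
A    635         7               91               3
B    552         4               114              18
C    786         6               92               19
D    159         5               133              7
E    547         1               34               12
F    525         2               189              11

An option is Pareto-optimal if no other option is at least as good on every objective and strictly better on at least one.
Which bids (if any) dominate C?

A: price 635≤786, warranty 7≥6, duration 91≤92, crew size 3≤19 — dominates C.
Others (B, D, E, F) are each worse than C on at least one objective.

A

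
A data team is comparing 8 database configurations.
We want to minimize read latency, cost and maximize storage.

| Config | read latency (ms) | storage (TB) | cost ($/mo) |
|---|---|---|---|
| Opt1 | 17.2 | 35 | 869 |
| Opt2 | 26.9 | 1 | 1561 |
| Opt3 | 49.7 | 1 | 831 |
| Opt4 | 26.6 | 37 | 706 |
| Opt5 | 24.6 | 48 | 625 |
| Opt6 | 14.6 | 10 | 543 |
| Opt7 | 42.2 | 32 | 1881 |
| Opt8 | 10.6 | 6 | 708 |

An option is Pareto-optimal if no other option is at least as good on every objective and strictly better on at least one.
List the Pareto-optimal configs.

Opt1, Opt5, Opt6, Opt8

Opt1: not dominated.
Opt2: dominated by Opt1 (read latency 17.2≤26.9, storage 35≥1, cost 869≤1561).
Opt3: dominated by Opt4 (read latency 26.6≤49.7, storage 37≥1, cost 706≤831).
Opt4: dominated by Opt5 (read latency 24.6≤26.6, storage 48≥37, cost 625≤706).
Opt5: not dominated (best storage).
Opt6: not dominated (best cost).
Opt7: dominated by Opt1 (read latency 17.2≤42.2, storage 35≥32, cost 869≤1881).
Opt8: not dominated (best read latency).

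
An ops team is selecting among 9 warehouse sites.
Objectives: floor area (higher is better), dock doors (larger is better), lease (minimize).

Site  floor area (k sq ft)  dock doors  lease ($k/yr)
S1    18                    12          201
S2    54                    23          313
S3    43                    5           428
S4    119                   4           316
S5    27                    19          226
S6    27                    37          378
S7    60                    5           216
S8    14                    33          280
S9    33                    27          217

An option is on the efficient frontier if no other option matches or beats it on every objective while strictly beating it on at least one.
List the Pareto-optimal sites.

S1, S2, S4, S6, S7, S8, S9

S1: not dominated (best lease).
S2: not dominated.
S3: dominated by S2 (floor area 54≥43, dock doors 23≥5, lease 313≤428).
S4: not dominated (best floor area).
S5: dominated by S9 (floor area 33≥27, dock doors 27≥19, lease 217≤226).
S6: not dominated (best dock doors).
S7: not dominated.
S8: not dominated.
S9: not dominated.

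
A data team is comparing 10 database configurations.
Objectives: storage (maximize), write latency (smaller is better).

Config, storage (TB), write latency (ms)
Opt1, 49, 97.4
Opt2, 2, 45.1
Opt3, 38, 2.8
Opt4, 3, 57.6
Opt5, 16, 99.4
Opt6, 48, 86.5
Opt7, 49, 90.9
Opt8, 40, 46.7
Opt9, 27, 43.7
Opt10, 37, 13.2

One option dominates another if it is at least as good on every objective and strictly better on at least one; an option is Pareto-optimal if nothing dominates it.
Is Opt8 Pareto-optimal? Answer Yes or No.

Opt1: worse on write latency (97.4 vs 46.7).
Opt2: worse on storage (2 vs 40).
Opt3: worse on storage (38 vs 40).
Opt4: worse on storage (3 vs 40).
Opt5: worse on storage (16 vs 40).
Opt6: worse on write latency (86.5 vs 46.7).
Opt7: worse on write latency (90.9 vs 46.7).
Opt9: worse on storage (27 vs 40).
Opt10: worse on storage (37 vs 40).
No option is at least as good as Opt8 on every objective and strictly better on one.

Yes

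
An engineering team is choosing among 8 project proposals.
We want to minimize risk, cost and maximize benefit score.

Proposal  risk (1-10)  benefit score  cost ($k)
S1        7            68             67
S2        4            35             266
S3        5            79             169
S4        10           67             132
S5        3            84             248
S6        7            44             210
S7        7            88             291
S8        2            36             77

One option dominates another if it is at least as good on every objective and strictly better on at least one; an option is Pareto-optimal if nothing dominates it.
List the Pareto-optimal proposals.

S1, S3, S5, S7, S8

S1: not dominated (best cost).
S2: dominated by S5 (risk 3≤4, benefit score 84≥35, cost 248≤266).
S3: not dominated.
S4: dominated by S1 (risk 7≤10, benefit score 68≥67, cost 67≤132).
S5: not dominated.
S6: dominated by S1 (risk 7≤7, benefit score 68≥44, cost 67≤210).
S7: not dominated (best benefit score).
S8: not dominated (best risk).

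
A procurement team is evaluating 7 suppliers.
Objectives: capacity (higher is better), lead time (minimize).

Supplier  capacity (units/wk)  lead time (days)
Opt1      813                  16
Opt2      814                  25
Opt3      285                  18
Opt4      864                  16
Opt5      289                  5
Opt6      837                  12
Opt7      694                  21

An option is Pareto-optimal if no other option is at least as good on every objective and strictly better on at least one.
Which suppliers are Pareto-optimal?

Opt1: dominated by Opt4 (capacity 864≥813, lead time 16≤16).
Opt2: dominated by Opt4 (capacity 864≥814, lead time 16≤25).
Opt3: dominated by Opt1 (capacity 813≥285, lead time 16≤18).
Opt4: not dominated (best capacity).
Opt5: not dominated (best lead time).
Opt6: not dominated.
Opt7: dominated by Opt1 (capacity 813≥694, lead time 16≤21).

Opt4, Opt5, Opt6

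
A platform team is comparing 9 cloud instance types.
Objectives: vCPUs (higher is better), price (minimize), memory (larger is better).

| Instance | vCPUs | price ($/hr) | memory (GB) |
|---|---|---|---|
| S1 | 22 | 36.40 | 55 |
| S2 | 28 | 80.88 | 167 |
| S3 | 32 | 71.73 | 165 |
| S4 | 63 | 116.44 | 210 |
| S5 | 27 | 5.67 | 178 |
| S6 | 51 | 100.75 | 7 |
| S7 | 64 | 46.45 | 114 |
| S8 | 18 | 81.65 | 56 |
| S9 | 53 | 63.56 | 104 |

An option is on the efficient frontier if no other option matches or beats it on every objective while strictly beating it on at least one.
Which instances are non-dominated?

S1: dominated by S5 (vCPUs 27≥22, price 5.67≤36.40, memory 178≥55).
S2: not dominated.
S3: not dominated.
S4: not dominated (best memory).
S5: not dominated (best price).
S6: dominated by S7 (vCPUs 64≥51, price 46.45≤100.75, memory 114≥7).
S7: not dominated (best vCPUs).
S8: dominated by S2 (vCPUs 28≥18, price 80.88≤81.65, memory 167≥56).
S9: dominated by S7 (vCPUs 64≥53, price 46.45≤63.56, memory 114≥104).

S2, S3, S4, S5, S7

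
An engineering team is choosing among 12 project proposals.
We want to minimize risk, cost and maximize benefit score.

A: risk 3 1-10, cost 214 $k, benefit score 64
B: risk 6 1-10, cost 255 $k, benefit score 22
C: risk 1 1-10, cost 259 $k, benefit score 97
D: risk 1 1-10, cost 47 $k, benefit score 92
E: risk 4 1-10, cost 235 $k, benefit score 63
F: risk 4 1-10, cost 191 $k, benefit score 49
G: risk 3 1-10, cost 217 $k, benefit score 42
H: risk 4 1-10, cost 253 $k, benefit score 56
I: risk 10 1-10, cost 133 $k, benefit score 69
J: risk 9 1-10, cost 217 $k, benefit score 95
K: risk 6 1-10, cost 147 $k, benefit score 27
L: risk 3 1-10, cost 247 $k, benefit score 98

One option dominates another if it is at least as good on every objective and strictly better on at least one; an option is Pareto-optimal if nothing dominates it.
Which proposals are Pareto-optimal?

C, D, J, L

A: dominated by D (risk 1≤3, cost 47≤214, benefit score 92≥64).
B: dominated by A (risk 3≤6, cost 214≤255, benefit score 64≥22).
C: not dominated.
D: not dominated (best cost).
E: dominated by A (risk 3≤4, cost 214≤235, benefit score 64≥63).
F: dominated by D (risk 1≤4, cost 47≤191, benefit score 92≥49).
G: dominated by A (risk 3≤3, cost 214≤217, benefit score 64≥42).
H: dominated by A (risk 3≤4, cost 214≤253, benefit score 64≥56).
I: dominated by D (risk 1≤10, cost 47≤133, benefit score 92≥69).
J: not dominated.
K: dominated by D (risk 1≤6, cost 47≤147, benefit score 92≥27).
L: not dominated (best benefit score).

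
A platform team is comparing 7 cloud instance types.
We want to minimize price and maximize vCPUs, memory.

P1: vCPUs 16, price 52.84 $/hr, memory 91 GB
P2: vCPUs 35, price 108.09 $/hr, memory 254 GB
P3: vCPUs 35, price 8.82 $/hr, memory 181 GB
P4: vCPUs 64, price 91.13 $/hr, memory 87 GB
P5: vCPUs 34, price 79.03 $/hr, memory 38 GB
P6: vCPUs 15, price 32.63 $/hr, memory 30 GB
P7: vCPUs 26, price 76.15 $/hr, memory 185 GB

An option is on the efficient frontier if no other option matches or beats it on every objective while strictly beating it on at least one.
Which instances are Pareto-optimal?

P2, P3, P4, P7

P1: dominated by P3 (vCPUs 35≥16, price 8.82≤52.84, memory 181≥91).
P2: not dominated (best memory).
P3: not dominated (best price).
P4: not dominated (best vCPUs).
P5: dominated by P3 (vCPUs 35≥34, price 8.82≤79.03, memory 181≥38).
P6: dominated by P3 (vCPUs 35≥15, price 8.82≤32.63, memory 181≥30).
P7: not dominated.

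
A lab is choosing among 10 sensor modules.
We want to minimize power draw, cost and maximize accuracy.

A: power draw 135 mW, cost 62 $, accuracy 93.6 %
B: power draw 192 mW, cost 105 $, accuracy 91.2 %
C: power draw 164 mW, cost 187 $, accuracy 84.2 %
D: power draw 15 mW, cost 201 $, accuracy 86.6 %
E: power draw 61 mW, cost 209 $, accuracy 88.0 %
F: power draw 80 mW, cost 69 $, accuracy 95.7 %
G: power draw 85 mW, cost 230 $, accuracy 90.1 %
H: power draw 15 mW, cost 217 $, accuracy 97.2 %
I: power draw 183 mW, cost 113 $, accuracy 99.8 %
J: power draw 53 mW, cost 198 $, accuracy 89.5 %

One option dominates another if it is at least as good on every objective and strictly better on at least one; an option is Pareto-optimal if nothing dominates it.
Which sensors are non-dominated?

A, D, F, H, I, J

A: not dominated (best cost).
B: dominated by A (power draw 135≤192, cost 62≤105, accuracy 93.6≥91.2).
C: dominated by A (power draw 135≤164, cost 62≤187, accuracy 93.6≥84.2).
D: not dominated.
E: dominated by J (power draw 53≤61, cost 198≤209, accuracy 89.5≥88.0).
F: not dominated.
G: dominated by F (power draw 80≤85, cost 69≤230, accuracy 95.7≥90.1).
H: not dominated.
I: not dominated (best accuracy).
J: not dominated.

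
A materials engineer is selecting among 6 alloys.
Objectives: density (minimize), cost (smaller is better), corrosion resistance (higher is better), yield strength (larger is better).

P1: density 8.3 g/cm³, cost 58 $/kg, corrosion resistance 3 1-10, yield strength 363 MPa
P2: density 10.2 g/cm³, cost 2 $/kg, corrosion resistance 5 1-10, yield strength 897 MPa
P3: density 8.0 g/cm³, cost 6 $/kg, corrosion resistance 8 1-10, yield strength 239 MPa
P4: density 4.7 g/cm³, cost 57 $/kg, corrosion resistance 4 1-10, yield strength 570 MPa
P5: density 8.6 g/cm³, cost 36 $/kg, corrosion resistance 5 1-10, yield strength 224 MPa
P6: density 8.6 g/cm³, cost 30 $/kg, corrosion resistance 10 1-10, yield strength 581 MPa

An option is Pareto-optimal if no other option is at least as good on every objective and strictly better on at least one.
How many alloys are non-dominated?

4

P1: dominated by P4 (density 4.7≤8.3, cost 57≤58, corrosion resistance 4≥3, yield strength 570≥363).
P2: not dominated (best cost).
P3: not dominated.
P4: not dominated (best density).
P5: dominated by P3 (density 8.0≤8.6, cost 6≤36, corrosion resistance 8≥5, yield strength 239≥224).
P6: not dominated (best corrosion resistance).
Pareto-optimal: P2, P3, P4, P6 → 4.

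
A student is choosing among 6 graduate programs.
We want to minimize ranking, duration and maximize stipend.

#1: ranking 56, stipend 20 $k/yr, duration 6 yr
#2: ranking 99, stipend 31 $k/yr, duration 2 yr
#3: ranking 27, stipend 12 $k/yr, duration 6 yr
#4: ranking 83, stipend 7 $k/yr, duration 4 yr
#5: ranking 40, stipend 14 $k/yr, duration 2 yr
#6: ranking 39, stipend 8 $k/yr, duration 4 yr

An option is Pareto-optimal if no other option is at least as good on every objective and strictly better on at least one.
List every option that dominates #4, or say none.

#5, #6

#5: ranking 40≤83, stipend 14≥7, duration 2≤4 — dominates #4.
#6: ranking 39≤83, stipend 8≥7, duration 4≤4 — dominates #4.
Others (#1, #2, #3) are each worse than #4 on at least one objective.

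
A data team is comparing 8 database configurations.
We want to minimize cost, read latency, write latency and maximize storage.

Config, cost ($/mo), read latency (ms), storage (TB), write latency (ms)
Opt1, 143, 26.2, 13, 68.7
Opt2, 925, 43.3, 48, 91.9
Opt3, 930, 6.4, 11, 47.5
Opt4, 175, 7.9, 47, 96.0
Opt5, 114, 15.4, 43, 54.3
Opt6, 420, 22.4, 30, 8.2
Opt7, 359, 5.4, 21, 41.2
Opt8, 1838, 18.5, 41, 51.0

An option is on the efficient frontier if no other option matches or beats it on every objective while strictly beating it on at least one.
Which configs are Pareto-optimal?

Opt2, Opt4, Opt5, Opt6, Opt7, Opt8

Opt1: dominated by Opt5 (cost 114≤143, read latency 15.4≤26.2, storage 43≥13, write latency 54.3≤68.7).
Opt2: not dominated (best storage).
Opt3: dominated by Opt7 (cost 359≤930, read latency 5.4≤6.4, storage 21≥11, write latency 41.2≤47.5).
Opt4: not dominated.
Opt5: not dominated (best cost).
Opt6: not dominated (best write latency).
Opt7: not dominated (best read latency).
Opt8: not dominated.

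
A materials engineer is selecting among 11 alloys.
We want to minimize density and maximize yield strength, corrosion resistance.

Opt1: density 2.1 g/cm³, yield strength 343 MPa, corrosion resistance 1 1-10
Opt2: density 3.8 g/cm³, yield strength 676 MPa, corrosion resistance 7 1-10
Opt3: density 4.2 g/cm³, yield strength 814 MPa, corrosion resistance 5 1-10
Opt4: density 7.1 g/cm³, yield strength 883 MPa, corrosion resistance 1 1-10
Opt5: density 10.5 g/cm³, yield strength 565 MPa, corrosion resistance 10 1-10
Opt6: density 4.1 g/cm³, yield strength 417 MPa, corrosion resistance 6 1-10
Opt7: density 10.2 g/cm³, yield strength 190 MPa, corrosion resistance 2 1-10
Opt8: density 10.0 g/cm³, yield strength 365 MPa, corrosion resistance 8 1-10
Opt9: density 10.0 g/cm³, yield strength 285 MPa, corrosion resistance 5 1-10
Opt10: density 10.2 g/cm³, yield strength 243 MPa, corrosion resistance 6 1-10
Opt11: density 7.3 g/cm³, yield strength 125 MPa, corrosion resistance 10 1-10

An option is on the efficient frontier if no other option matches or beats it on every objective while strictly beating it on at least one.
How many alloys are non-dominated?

Opt1: not dominated (best density).
Opt2: not dominated.
Opt3: not dominated.
Opt4: not dominated (best yield strength).
Opt5: not dominated.
Opt6: dominated by Opt2 (density 3.8≤4.1, yield strength 676≥417, corrosion resistance 7≥6).
Opt7: dominated by Opt2 (density 3.8≤10.2, yield strength 676≥190, corrosion resistance 7≥2).
Opt8: not dominated.
Opt9: dominated by Opt2 (density 3.8≤10.0, yield strength 676≥285, corrosion resistance 7≥5).
Opt10: dominated by Opt2 (density 3.8≤10.2, yield strength 676≥243, corrosion resistance 7≥6).
Opt11: not dominated.
Pareto-optimal: Opt1, Opt2, Opt3, Opt4, Opt5, Opt8, Opt11 → 7.

7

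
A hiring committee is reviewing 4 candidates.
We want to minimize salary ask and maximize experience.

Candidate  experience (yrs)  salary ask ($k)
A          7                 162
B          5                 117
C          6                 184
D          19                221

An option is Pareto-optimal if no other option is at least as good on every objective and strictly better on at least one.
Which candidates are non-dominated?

A: not dominated.
B: not dominated (best salary ask).
C: dominated by A (experience 7≥6, salary ask 162≤184).
D: not dominated (best experience).

A, B, D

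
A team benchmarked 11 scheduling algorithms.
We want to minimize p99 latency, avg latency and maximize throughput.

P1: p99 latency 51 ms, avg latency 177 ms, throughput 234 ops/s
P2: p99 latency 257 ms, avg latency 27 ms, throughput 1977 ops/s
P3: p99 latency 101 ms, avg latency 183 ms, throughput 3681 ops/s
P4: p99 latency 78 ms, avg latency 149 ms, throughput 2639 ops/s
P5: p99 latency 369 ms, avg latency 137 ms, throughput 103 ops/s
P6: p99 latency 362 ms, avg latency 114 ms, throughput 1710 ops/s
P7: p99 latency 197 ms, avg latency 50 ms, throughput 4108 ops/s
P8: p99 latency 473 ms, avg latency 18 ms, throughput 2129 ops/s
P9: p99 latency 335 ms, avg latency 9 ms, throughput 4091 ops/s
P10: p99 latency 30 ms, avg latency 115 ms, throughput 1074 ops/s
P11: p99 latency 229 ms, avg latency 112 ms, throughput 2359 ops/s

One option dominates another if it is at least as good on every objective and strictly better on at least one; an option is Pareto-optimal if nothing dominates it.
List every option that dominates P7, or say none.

none

P1: worse on avg latency (177 vs 50).
P2: worse on p99 latency (257 vs 197).
P3: worse on avg latency (183 vs 50).
P4: worse on avg latency (149 vs 50).
P5: worse on p99 latency (369 vs 197).
P6: worse on p99 latency (362 vs 197).
P8: worse on p99 latency (473 vs 197).
P9: worse on p99 latency (335 vs 197).
P10: worse on avg latency (115 vs 50).
P11: worse on p99 latency (229 vs 197).
No option dominates P7.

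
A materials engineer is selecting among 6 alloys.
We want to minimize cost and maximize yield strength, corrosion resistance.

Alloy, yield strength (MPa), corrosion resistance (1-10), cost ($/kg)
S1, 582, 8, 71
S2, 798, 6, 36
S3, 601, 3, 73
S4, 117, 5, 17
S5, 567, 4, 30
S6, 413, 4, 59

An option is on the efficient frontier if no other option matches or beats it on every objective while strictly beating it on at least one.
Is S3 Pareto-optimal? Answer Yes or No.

No

S2 vs S3: yield strength 798≥601, corrosion resistance 6≥3, cost 36≤73 — S2 is at least as good on every objective and strictly better on at least one, so S2 dominates S3.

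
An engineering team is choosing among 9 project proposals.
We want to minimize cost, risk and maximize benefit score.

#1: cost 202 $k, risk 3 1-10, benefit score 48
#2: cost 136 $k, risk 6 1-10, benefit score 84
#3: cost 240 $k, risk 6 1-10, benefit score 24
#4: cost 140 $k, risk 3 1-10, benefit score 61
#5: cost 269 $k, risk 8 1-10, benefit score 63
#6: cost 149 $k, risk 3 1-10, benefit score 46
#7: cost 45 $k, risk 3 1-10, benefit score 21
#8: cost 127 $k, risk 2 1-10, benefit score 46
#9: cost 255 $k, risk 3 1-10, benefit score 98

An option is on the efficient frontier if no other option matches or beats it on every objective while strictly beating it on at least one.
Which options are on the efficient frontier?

#1: dominated by #4 (cost 140≤202, risk 3≤3, benefit score 61≥48).
#2: not dominated.
#3: dominated by #1 (cost 202≤240, risk 3≤6, benefit score 48≥24).
#4: not dominated.
#5: dominated by #2 (cost 136≤269, risk 6≤8, benefit score 84≥63).
#6: dominated by #4 (cost 140≤149, risk 3≤3, benefit score 61≥46).
#7: not dominated (best cost).
#8: not dominated (best risk).
#9: not dominated (best benefit score).

#2, #4, #7, #8, #9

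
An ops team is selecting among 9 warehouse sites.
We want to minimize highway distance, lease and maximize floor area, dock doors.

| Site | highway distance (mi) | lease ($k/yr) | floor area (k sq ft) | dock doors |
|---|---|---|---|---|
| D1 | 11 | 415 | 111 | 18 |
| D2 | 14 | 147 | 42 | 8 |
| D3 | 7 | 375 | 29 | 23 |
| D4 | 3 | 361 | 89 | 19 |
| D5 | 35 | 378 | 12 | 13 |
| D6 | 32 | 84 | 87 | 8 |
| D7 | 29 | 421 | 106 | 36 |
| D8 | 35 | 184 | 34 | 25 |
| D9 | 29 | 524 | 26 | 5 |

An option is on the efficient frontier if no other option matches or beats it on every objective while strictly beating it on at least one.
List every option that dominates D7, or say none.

none

D1: worse on dock doors (18 vs 36).
D2: worse on floor area (42 vs 106).
D3: worse on floor area (29 vs 106).
D4: worse on floor area (89 vs 106).
D5: worse on highway distance (35 vs 29).
D6: worse on highway distance (32 vs 29).
D8: worse on highway distance (35 vs 29).
D9: worse on lease (524 vs 421).
No option dominates D7.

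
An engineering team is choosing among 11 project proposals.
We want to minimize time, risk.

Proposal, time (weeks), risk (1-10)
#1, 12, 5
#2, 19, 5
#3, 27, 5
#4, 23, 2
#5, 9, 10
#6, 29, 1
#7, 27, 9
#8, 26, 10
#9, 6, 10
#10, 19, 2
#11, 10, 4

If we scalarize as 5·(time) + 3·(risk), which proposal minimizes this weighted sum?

#9

#1: 5·12 + 3·5 = 75
#2: 5·19 + 3·5 = 110
#3: 5·27 + 3·5 = 150
#4: 5·23 + 3·2 = 121
#5: 5·9 + 3·10 = 75
#6: 5·29 + 3·1 = 148
#7: 5·27 + 3·9 = 162
#8: 5·26 + 3·10 = 160
#9: 5·6 + 3·10 = 60
#10: 5·19 + 3·2 = 101
#11: 5·10 + 3·4 = 62
Lowest: #9 at 60.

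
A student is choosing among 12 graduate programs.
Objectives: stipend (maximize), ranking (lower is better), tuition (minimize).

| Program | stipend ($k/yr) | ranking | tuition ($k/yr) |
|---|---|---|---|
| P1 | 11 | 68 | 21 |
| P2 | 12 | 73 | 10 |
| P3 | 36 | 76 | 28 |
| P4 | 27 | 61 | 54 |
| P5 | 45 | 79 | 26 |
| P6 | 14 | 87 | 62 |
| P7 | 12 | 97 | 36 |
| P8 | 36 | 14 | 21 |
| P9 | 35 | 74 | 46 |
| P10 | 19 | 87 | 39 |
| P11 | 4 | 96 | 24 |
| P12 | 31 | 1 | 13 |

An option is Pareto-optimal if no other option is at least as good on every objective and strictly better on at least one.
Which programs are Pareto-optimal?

P1: dominated by P8 (stipend 36≥11, ranking 14≤68, tuition 21≤21).
P2: not dominated (best tuition).
P3: dominated by P8 (stipend 36≥36, ranking 14≤76, tuition 21≤28).
P4: dominated by P8 (stipend 36≥27, ranking 14≤61, tuition 21≤54).
P5: not dominated (best stipend).
P6: dominated by P3 (stipend 36≥14, ranking 76≤87, tuition 28≤62).
P7: dominated by P2 (stipend 12≥12, ranking 73≤97, tuition 10≤36).
P8: not dominated.
P9: dominated by P8 (stipend 36≥35, ranking 14≤74, tuition 21≤46).
P10: dominated by P3 (stipend 36≥19, ranking 76≤87, tuition 28≤39).
P11: dominated by P1 (stipend 11≥4, ranking 68≤96, tuition 21≤24).
P12: not dominated (best ranking).

P2, P5, P8, P12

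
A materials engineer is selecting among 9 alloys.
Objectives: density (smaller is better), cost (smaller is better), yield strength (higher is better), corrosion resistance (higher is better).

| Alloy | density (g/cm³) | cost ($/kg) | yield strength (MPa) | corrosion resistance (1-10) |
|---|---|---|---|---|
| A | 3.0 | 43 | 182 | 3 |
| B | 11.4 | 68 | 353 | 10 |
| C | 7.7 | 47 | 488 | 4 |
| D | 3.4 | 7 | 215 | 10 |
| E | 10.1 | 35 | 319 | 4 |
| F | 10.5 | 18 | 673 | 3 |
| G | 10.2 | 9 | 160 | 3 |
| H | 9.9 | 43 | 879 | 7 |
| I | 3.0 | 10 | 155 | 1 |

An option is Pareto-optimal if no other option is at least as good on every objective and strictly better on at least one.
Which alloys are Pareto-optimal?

A: not dominated.
B: not dominated.
C: not dominated.
D: not dominated (best cost).
E: not dominated.
F: not dominated.
G: dominated by D (density 3.4≤10.2, cost 7≤9, yield strength 215≥160, corrosion resistance 10≥3).
H: not dominated (best yield strength).
I: not dominated.

A, B, C, D, E, F, H, I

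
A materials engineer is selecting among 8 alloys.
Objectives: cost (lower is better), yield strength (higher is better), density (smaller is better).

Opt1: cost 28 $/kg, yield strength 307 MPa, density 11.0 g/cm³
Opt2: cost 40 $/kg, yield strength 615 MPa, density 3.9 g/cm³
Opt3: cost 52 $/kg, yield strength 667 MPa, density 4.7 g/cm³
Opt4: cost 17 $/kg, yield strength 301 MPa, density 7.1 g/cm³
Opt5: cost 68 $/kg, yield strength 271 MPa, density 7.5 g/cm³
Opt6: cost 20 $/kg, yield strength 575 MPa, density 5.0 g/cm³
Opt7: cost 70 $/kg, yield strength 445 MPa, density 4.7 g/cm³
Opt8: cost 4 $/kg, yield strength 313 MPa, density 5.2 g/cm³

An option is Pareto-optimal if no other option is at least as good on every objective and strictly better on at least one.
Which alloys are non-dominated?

Opt1: dominated by Opt6 (cost 20≤28, yield strength 575≥307, density 5.0≤11.0).
Opt2: not dominated (best density).
Opt3: not dominated (best yield strength).
Opt4: dominated by Opt8 (cost 4≤17, yield strength 313≥301, density 5.2≤7.1).
Opt5: dominated by Opt2 (cost 40≤68, yield strength 615≥271, density 3.9≤7.5).
Opt6: not dominated.
Opt7: dominated by Opt2 (cost 40≤70, yield strength 615≥445, density 3.9≤4.7).
Opt8: not dominated (best cost).

Opt2, Opt3, Opt6, Opt8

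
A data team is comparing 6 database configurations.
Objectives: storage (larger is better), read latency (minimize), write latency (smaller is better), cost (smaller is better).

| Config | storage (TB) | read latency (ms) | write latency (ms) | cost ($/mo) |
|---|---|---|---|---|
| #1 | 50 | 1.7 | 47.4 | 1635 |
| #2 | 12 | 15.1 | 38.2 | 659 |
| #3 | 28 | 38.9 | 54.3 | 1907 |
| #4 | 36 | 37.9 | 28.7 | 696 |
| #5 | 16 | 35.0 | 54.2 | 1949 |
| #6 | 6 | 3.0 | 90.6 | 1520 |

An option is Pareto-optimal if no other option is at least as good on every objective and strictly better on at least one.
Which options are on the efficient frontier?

#1: not dominated (best storage).
#2: not dominated (best cost).
#3: dominated by #1 (storage 50≥28, read latency 1.7≤38.9, write latency 47.4≤54.3, cost 1635≤1907).
#4: not dominated (best write latency).
#5: dominated by #1 (storage 50≥16, read latency 1.7≤35.0, write latency 47.4≤54.2, cost 1635≤1949).
#6: not dominated.

#1, #2, #4, #6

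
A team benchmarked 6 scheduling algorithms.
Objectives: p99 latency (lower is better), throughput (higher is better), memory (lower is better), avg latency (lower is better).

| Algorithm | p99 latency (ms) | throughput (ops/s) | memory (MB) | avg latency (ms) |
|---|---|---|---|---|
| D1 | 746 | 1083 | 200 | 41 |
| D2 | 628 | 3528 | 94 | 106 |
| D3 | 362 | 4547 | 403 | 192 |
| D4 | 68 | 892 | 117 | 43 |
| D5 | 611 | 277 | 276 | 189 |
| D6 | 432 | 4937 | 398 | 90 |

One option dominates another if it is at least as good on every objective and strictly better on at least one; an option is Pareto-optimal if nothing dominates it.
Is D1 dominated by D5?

No

D5 vs D1: D5 is worse on throughput (277 vs 1083), so it does not dominate D1.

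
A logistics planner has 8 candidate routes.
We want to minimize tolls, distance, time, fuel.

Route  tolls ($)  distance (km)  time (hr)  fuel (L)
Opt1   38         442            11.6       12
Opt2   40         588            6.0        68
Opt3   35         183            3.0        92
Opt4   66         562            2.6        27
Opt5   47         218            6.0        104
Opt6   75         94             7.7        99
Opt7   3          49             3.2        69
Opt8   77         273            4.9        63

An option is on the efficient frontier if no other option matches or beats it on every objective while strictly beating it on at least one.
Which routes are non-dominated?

Opt1, Opt2, Opt3, Opt4, Opt7, Opt8

Opt1: not dominated (best fuel).
Opt2: not dominated.
Opt3: not dominated.
Opt4: not dominated (best time).
Opt5: dominated by Opt3 (tolls 35≤47, distance 183≤218, time 3.0≤6.0, fuel 92≤104).
Opt6: dominated by Opt7 (tolls 3≤75, distance 49≤94, time 3.2≤7.7, fuel 69≤99).
Opt7: not dominated (best tolls).
Opt8: not dominated.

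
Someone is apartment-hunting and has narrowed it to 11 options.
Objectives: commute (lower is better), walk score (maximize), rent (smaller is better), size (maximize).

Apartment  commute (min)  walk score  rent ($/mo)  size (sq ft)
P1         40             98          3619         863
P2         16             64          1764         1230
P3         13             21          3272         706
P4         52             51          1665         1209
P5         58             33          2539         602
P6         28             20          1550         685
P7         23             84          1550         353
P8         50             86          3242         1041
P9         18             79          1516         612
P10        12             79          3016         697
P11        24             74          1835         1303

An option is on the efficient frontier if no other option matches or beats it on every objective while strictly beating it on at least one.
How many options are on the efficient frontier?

10

P1: not dominated (best walk score).
P2: not dominated.
P3: not dominated.
P4: not dominated.
P5: dominated by P2 (commute 16≤58, walk score 64≥33, rent 1764≤2539, size 1230≥602).
P6: not dominated.
P7: not dominated.
P8: not dominated.
P9: not dominated (best rent).
P10: not dominated (best commute).
P11: not dominated (best size).
Pareto-optimal: P1, P2, P3, P4, P6, P7, P8, P9, P10, P11 → 10.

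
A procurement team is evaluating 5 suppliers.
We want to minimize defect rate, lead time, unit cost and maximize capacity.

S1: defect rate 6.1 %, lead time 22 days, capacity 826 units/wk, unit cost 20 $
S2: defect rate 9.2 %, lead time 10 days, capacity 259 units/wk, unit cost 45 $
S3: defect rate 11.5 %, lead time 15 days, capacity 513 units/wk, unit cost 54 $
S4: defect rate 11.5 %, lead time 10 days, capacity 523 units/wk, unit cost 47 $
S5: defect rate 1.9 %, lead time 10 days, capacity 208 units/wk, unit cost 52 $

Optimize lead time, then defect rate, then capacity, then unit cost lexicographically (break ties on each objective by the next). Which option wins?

First minimize lead time: best is 10, kept {S2, S4, S5}.
Then minimize defect rate: best is 1.9, kept {S5}.

S5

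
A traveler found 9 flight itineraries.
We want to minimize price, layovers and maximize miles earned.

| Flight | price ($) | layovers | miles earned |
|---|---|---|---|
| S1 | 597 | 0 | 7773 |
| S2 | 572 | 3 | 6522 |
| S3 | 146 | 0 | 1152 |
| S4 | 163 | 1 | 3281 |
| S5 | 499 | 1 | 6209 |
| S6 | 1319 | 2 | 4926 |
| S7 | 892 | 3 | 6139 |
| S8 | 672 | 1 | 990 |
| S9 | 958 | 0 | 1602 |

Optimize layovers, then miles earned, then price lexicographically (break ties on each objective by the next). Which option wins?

First minimize layovers: best is 0, kept {S1, S3, S9}.
Then maximize miles earned: best is 7773, kept {S1}.

S1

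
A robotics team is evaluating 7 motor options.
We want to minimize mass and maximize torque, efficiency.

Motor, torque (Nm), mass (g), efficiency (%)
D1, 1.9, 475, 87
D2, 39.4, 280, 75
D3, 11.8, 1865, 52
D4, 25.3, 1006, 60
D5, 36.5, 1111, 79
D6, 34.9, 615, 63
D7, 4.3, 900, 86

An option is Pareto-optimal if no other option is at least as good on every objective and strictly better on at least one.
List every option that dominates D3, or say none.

D2, D4, D5, D6

D2: torque 39.4≥11.8, mass 280≤1865, efficiency 75≥52 — dominates D3.
D4: torque 25.3≥11.8, mass 1006≤1865, efficiency 60≥52 — dominates D3.
D5: torque 36.5≥11.8, mass 1111≤1865, efficiency 79≥52 — dominates D3.
D6: torque 34.9≥11.8, mass 615≤1865, efficiency 63≥52 — dominates D3.
Others (D1, D7) are each worse than D3 on at least one objective.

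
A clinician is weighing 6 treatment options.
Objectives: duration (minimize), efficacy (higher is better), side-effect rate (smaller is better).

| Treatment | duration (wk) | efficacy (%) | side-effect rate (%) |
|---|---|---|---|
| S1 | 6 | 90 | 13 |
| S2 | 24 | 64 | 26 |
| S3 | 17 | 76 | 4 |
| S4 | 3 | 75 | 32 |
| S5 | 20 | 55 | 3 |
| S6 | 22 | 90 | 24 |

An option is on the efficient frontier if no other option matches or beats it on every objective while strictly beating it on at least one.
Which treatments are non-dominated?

S1, S3, S4, S5

S1: not dominated.
S2: dominated by S1 (duration 6≤24, efficacy 90≥64, side-effect rate 13≤26).
S3: not dominated.
S4: not dominated (best duration).
S5: not dominated (best side-effect rate).
S6: dominated by S1 (duration 6≤22, efficacy 90≥90, side-effect rate 13≤24).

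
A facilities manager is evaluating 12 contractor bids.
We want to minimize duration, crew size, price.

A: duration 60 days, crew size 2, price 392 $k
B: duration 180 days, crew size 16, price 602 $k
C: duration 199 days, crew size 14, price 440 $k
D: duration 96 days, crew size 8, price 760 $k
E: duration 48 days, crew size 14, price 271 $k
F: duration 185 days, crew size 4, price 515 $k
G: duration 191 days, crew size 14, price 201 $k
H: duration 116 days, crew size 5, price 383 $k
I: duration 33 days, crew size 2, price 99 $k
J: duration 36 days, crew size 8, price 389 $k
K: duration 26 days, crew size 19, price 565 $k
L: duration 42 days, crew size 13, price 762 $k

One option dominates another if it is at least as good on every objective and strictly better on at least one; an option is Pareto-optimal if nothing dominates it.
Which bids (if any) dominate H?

I: duration 33≤116, crew size 2≤5, price 99≤383 — dominates H.
Others (A, B, C, D, E, F, G, J, K, L) are each worse than H on at least one objective.

I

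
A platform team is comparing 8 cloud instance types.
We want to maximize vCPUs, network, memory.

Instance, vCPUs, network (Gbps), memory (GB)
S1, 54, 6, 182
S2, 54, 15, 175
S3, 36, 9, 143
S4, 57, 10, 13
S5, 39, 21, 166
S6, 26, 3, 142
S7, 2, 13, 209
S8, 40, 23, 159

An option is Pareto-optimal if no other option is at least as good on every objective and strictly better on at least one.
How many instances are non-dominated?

6

S1: not dominated.
S2: not dominated.
S3: dominated by S2 (vCPUs 54≥36, network 15≥9, memory 175≥143).
S4: not dominated (best vCPUs).
S5: not dominated.
S6: dominated by S1 (vCPUs 54≥26, network 6≥3, memory 182≥142).
S7: not dominated (best memory).
S8: not dominated (best network).
Pareto-optimal: S1, S2, S4, S5, S7, S8 → 6.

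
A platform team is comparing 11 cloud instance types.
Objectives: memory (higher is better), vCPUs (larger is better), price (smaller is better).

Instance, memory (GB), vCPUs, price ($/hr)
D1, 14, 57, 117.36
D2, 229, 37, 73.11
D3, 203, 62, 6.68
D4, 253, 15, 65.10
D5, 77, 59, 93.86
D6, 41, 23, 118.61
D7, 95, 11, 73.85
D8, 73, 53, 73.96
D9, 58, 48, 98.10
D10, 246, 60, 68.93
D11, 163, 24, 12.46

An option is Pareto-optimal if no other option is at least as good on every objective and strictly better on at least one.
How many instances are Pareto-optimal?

3

D1: dominated by D3 (memory 203≥14, vCPUs 62≥57, price 6.68≤117.36).
D2: dominated by D10 (memory 246≥229, vCPUs 60≥37, price 68.93≤73.11).
D3: not dominated (best vCPUs).
D4: not dominated (best memory).
D5: dominated by D3 (memory 203≥77, vCPUs 62≥59, price 6.68≤93.86).
D6: dominated by D2 (memory 229≥41, vCPUs 37≥23, price 73.11≤118.61).
D7: dominated by D2 (memory 229≥95, vCPUs 37≥11, price 73.11≤73.85).
D8: dominated by D3 (memory 203≥73, vCPUs 62≥53, price 6.68≤73.96).
D9: dominated by D3 (memory 203≥58, vCPUs 62≥48, price 6.68≤98.10).
D10: not dominated.
D11: dominated by D3 (memory 203≥163, vCPUs 62≥24, price 6.68≤12.46).
Pareto-optimal: D3, D4, D10 → 3.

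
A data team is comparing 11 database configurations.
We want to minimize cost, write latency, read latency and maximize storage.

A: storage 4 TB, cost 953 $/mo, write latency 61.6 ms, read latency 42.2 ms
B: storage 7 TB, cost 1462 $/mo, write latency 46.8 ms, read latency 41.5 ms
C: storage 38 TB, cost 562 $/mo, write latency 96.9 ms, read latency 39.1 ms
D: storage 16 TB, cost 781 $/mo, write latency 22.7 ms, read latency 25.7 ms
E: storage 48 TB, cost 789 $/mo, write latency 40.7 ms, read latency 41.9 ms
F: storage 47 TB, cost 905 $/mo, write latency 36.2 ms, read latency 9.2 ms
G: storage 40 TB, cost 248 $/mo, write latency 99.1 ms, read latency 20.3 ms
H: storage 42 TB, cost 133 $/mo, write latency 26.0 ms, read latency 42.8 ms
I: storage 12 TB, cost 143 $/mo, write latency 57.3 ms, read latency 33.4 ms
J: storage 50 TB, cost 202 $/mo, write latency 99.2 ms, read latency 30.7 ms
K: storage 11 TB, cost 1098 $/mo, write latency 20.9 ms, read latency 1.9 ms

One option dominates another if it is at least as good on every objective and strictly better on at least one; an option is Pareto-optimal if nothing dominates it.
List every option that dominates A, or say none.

D: storage 16≥4, cost 781≤953, write latency 22.7≤61.6, read latency 25.7≤42.2 — dominates A.
E: storage 48≥4, cost 789≤953, write latency 40.7≤61.6, read latency 41.9≤42.2 — dominates A.
F: storage 47≥4, cost 905≤953, write latency 36.2≤61.6, read latency 9.2≤42.2 — dominates A.
I: storage 12≥4, cost 143≤953, write latency 57.3≤61.6, read latency 33.4≤42.2 — dominates A.
Others (B, C, G, H, J, K) are each worse than A on at least one objective.

D, E, F, I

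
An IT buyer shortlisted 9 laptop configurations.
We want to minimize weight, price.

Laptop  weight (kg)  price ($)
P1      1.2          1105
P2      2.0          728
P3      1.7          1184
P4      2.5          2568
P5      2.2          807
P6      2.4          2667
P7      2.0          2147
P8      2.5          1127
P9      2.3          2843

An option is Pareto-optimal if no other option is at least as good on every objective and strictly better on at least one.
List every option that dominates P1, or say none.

none

P2: worse on weight (2.0 vs 1.2).
P3: worse on weight (1.7 vs 1.2).
P4: worse on weight (2.5 vs 1.2).
P5: worse on weight (2.2 vs 1.2).
P6: worse on weight (2.4 vs 1.2).
P7: worse on weight (2.0 vs 1.2).
P8: worse on weight (2.5 vs 1.2).
P9: worse on weight (2.3 vs 1.2).
No option dominates P1.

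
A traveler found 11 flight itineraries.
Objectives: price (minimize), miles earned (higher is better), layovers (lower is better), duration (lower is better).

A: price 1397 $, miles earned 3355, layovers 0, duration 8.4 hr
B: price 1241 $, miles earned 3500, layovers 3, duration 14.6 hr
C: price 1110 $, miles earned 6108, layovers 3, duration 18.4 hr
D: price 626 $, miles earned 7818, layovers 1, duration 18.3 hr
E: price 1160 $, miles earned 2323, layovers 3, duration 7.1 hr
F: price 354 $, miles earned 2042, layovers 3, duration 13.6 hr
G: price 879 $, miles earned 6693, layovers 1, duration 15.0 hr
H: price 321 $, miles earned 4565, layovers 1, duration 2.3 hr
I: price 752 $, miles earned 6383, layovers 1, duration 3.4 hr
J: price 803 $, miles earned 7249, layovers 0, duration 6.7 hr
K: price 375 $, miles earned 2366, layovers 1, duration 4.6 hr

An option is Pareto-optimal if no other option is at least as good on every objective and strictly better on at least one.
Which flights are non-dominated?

A: dominated by J (price 803≤1397, miles earned 7249≥3355, layovers 0≤0, duration 6.7≤8.4).
B: dominated by H (price 321≤1241, miles earned 4565≥3500, layovers 1≤3, duration 2.3≤14.6).
C: dominated by D (price 626≤1110, miles earned 7818≥6108, layovers 1≤3, duration 18.3≤18.4).
D: not dominated (best miles earned).
E: dominated by H (price 321≤1160, miles earned 4565≥2323, layovers 1≤3, duration 2.3≤7.1).
F: dominated by H (price 321≤354, miles earned 4565≥2042, layovers 1≤3, duration 2.3≤13.6).
G: dominated by J (price 803≤879, miles earned 7249≥6693, layovers 0≤1, duration 6.7≤15.0).
H: not dominated (best price).
I: not dominated.
J: not dominated.
K: dominated by H (price 321≤375, miles earned 4565≥2366, layovers 1≤1, duration 2.3≤4.6).

D, H, I, J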